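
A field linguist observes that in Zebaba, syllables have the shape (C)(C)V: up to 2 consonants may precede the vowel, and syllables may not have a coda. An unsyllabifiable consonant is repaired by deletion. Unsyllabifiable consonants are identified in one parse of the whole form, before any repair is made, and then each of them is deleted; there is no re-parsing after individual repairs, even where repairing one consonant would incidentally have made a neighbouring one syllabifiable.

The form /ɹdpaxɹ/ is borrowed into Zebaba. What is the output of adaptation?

dpa

Syllabifying with onset maximization leaves /ɹ/, /x/, /ɹ/ stranded (no codas are permitted; onsets may contain at most 2 consonants).
Deleting the stranded consonants removes /ɹ/, /x/, /ɹ/.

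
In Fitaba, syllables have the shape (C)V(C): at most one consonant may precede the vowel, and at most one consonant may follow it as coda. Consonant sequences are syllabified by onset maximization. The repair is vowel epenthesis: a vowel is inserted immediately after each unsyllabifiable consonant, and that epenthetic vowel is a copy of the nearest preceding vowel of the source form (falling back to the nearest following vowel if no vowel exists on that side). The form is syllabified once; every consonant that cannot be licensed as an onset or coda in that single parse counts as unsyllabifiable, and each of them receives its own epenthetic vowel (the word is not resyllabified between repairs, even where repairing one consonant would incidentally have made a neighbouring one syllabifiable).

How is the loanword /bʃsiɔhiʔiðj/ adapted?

biʃisiɔhiʔiðji

Syllabifying with onset maximization leaves /b/, /ʃ/, /j/ stranded (at most one coda consonant is licensed; onsets are limited to one consonant).
Inserting the epenthetic vowel yields /b/ → /bi/, /ʃ/ → /ʃi/, /j/ → /ji/.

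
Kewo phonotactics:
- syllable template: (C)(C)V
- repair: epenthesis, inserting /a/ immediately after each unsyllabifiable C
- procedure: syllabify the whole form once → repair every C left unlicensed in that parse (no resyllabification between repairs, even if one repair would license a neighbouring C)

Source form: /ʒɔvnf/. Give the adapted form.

Syllabifying with onset maximization leaves /v/, /n/, /f/ stranded (no codas are permitted; onsets may contain at most 2 consonants).
Inserting the epenthetic vowel yields /v/ → /va/, /n/ → /na/, /f/ → /fa/.

ʒɔvanafa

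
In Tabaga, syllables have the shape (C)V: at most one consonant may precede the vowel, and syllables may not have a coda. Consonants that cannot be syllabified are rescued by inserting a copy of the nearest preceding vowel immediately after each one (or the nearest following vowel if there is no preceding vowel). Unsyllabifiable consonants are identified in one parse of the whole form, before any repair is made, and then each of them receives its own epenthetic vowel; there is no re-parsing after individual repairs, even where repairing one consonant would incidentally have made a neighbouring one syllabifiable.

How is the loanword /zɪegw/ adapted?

zɪegewe

Syllabifying with onset maximization leaves /g/, /w/ stranded (no codas are permitted; onsets are limited to one consonant).
Epenthesis after each stranded consonant: /g/ → /ge/, /w/ → /we/.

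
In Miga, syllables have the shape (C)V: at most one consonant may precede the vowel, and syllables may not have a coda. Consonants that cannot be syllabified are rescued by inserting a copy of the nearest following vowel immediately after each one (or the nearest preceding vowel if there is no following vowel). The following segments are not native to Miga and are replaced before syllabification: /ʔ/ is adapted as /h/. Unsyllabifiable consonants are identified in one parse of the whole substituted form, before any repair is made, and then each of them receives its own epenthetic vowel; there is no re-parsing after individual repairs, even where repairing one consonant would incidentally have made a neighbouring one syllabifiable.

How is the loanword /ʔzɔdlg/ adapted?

Substitution: /ʔ/ → /h/, giving /hzɔdlg/.
The consonants /h/, /d/, /l/, /g/ cannot be parsed into a legal (C)V syllable (no codas are permitted; onsets are limited to one consonant).
Inserting the epenthetic vowel yields /h/ → /hɔ/, /d/ → /dɔ/, /l/ → /lɔ/, /g/ → /gɔ/.

hɔzɔdɔlɔgɔ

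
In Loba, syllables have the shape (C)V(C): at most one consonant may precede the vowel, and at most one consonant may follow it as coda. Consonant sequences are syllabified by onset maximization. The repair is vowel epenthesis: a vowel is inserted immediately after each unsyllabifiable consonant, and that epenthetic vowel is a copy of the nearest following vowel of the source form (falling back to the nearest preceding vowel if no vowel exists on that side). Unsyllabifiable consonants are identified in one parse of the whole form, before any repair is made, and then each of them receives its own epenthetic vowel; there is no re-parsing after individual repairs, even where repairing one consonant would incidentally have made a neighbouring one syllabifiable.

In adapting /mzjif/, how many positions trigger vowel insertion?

2

The unsyllabifiable consonants are /m/, /z/; each receives one epenthetic vowel.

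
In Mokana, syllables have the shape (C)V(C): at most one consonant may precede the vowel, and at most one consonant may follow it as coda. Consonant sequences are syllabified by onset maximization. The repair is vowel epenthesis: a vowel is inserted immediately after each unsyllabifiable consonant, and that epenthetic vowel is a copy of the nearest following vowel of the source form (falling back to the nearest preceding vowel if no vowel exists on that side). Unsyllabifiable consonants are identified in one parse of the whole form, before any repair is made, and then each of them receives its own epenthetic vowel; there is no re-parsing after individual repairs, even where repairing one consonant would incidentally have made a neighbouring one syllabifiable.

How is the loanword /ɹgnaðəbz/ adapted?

Syllabifying with onset maximization leaves /ɹ/, /g/, /z/ stranded (at most one coda consonant is licensed; onsets are limited to one consonant).
Inserting the epenthetic vowel yields /ɹ/ → /ɹa/, /g/ → /ga/, /z/ → /zə/.

ɹaganaðəbzə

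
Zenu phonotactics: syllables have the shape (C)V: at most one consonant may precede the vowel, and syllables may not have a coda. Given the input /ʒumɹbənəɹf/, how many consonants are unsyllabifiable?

The consonants /m/, /ɹ/, /ɹ/, /f/ cannot be parsed into a legal (C)V syllable (no codas are permitted; onsets are limited to one consonant).

4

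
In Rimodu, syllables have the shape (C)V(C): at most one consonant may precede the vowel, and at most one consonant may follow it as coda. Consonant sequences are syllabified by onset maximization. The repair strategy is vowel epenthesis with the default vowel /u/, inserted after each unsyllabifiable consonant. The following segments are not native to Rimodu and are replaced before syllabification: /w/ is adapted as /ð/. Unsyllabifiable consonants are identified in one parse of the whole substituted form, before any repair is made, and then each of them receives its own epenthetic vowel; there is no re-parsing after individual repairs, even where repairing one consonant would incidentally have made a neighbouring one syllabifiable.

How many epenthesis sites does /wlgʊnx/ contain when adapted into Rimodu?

3

After substitution the input is /ðlgʊnx/.
The unsyllabifiable consonants are /ð/, /l/, /x/; each receives one epenthetic vowel.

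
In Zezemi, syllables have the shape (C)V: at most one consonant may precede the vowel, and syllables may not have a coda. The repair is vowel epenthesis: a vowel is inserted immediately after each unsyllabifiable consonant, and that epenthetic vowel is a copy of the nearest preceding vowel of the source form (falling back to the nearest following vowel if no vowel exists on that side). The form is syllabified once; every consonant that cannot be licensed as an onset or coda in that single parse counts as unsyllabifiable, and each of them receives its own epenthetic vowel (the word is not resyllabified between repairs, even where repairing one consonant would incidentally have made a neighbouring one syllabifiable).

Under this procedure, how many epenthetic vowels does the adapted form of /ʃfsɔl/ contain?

The unsyllabifiable consonants are /ʃ/, /f/, /l/; each receives one epenthetic vowel.

3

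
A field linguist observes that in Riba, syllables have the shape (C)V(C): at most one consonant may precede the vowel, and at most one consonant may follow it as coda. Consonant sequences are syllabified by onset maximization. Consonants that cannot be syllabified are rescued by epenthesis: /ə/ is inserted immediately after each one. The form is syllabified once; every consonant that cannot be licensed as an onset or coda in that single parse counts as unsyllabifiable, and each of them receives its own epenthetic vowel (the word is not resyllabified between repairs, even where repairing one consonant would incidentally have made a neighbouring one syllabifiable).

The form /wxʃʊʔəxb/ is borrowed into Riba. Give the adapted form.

wəxəʃʊʔəxbə

Under (C)V(C), the unsyllabifiable consonants are /w/, /x/, /b/ (at most one coda consonant is licensed; onsets are limited to one consonant).
Epenthesis after each stranded consonant: /w/ → /wə/, /x/ → /xə/, /b/ → /bə/.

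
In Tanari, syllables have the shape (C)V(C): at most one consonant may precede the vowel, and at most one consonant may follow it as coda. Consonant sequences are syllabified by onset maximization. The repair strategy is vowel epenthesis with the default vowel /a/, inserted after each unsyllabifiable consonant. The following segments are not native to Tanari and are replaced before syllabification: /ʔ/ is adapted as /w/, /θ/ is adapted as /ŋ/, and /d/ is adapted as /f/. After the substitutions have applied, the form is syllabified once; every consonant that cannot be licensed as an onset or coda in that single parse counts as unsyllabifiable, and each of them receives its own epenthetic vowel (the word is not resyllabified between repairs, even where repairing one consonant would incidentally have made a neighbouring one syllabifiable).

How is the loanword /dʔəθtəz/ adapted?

Substitution: /d/ → /f/, /ʔ/ → /w/, /θ/ → /ŋ/, giving /fwəŋtəz/.
Under (C)V(C), the unsyllabifiable consonants are /f/ (at most one coda consonant is licensed; onsets are limited to one consonant).
Each unlicensed consonant becomes the onset of a new syllable: /f/ → /fa/.

fawəŋtəz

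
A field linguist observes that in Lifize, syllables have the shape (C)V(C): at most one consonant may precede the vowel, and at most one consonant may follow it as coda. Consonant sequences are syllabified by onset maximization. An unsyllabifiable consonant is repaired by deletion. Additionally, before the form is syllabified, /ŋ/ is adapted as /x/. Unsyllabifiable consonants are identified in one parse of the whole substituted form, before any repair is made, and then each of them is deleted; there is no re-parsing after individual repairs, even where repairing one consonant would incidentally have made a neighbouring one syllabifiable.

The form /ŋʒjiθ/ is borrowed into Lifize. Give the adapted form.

Substitution: /ŋ/ → /x/, giving /xʒjiθ/.
Syllabifying with onset maximization leaves /x/, /ʒ/ stranded (at most one coda consonant is licensed; onsets are limited to one consonant).
Deleting the stranded consonants removes /x/, /ʒ/.

jiθ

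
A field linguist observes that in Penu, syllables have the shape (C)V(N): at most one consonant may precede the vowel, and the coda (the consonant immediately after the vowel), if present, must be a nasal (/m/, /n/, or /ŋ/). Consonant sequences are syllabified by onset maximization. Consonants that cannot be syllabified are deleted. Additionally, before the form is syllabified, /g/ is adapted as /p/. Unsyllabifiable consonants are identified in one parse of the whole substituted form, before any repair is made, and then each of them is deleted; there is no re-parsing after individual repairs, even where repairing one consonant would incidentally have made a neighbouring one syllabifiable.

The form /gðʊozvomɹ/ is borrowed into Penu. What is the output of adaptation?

Substitution: /g/ → /p/, giving /pðʊozvomɹ/.
Syllabifying with onset maximization leaves /p/, /z/, /ɹ/ stranded (only a nasal (/m/, /n/, or /ŋ/) is licensed in coda position; onsets are limited to one consonant).
Deletion applies to /p/, /z/, /ɹ/.

ðʊovom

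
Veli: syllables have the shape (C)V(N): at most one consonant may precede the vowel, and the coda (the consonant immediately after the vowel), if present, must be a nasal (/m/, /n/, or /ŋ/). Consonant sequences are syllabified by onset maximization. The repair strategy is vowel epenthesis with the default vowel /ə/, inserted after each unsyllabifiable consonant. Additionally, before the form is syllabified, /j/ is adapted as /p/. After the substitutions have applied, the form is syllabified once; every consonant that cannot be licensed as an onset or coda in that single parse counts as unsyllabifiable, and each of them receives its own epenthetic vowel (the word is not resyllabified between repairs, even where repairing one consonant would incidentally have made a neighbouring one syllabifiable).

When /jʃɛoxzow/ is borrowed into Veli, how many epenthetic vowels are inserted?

3

After substitution the input is /pʃɛoxzow/.
The unsyllabifiable consonants are /p/, /x/, /w/; each receives one epenthetic vowel.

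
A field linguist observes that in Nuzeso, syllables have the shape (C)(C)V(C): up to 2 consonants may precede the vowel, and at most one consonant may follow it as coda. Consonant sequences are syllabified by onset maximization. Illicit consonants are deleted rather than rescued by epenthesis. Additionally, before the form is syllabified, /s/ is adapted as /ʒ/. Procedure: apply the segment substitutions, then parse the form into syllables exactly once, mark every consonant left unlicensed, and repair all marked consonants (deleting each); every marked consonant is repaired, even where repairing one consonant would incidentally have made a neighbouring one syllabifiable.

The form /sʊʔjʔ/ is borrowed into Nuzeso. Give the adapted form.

Substitution: /s/ → /ʒ/, giving /ʒʊʔjʔ/.
Syllabifying with onset maximization leaves /j/, /ʔ/ stranded (at most one coda consonant is licensed; onsets may contain at most 2 consonants).
Deleting the stranded consonants removes /j/, /ʔ/.

ʒʊʔ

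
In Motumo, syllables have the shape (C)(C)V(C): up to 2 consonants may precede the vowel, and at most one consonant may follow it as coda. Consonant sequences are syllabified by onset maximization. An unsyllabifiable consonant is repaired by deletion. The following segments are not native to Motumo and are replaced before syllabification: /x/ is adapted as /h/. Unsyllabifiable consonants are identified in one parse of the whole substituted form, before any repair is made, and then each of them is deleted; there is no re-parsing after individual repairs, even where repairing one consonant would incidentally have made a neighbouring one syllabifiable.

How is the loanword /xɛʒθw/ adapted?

hɛʒ

Substitution: /x/ → /h/, giving /hɛʒθw/.
The consonants /θ/, /w/ cannot be parsed into a legal (C)(C)V(C) syllable (at most one coda consonant is licensed; onsets may contain at most 2 consonants).
Deletion applies to /θ/, /w/.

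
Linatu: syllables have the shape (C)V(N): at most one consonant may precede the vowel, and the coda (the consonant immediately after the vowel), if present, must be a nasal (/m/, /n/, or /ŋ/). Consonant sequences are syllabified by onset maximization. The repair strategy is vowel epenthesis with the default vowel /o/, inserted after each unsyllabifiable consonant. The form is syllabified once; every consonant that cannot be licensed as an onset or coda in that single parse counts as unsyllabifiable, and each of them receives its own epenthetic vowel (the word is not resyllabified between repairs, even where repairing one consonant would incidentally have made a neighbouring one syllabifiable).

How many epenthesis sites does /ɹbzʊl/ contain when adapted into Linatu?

3

The unsyllabifiable consonants are /ɹ/, /b/, /l/; each receives one epenthetic vowel.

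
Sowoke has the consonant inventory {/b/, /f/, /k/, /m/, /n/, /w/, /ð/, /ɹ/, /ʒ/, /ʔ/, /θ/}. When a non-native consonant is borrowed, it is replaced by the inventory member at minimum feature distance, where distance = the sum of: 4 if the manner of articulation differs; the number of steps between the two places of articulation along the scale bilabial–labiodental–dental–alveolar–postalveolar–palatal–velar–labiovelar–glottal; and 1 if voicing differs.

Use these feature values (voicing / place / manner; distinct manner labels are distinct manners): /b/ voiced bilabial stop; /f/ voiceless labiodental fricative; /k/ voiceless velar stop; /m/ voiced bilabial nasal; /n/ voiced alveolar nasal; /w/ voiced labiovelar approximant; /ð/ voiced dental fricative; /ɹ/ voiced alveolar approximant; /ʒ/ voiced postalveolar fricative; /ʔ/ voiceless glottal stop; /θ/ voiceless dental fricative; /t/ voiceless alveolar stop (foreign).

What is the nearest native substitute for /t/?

k

/k/ is closest: same manner (stop), place distance 3 (alveolar→velar), same voicing; total 3. Next closest is /b/ at distance 4.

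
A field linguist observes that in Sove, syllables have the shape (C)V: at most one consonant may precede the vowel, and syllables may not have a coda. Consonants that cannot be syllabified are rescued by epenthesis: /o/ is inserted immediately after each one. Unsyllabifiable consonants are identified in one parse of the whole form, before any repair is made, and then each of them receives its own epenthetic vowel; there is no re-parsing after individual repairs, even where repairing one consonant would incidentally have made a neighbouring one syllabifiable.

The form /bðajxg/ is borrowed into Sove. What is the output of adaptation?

Syllabifying with onset maximization leaves /b/, /j/, /x/, /g/ stranded (no codas are permitted; onsets are limited to one consonant).
Each unlicensed consonant becomes the onset of a new syllable: /b/ → /bo/, /j/ → /jo/, /x/ → /xo/, /g/ → /go/.

boðajoxogo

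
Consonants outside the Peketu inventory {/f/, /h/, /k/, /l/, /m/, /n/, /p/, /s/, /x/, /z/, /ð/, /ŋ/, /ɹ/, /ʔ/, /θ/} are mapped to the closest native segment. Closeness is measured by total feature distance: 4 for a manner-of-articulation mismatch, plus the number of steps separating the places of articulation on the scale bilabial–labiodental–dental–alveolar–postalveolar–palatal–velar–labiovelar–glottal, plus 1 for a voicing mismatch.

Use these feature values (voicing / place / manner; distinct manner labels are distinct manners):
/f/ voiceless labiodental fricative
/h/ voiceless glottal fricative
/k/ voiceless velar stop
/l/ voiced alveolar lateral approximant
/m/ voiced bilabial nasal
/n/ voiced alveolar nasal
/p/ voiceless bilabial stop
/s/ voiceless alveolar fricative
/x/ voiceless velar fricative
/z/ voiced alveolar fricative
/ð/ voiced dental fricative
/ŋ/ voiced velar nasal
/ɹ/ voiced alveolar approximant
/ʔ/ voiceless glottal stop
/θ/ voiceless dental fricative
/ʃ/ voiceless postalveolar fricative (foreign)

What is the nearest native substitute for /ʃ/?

/s/ is closest: same manner (fricative), place distance 1 (postalveolar→alveolar), same voicing; total 1. Next closest is /x/ at distance 2.

s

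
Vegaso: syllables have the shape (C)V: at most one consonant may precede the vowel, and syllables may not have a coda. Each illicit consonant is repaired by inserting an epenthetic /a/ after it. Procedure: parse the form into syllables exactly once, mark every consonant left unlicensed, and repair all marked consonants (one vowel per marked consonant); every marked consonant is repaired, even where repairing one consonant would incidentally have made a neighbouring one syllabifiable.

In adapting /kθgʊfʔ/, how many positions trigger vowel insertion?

4

The unsyllabifiable consonants are /k/, /θ/, /f/, /ʔ/; each receives one epenthetic vowel.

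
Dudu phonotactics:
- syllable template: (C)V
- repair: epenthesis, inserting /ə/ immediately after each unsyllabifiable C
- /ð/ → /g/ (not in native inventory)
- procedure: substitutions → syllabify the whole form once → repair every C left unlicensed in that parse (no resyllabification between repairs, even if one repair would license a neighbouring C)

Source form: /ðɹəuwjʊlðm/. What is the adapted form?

Substitution: /ð/ → /g/, giving /gɹəuwjʊlgm/.
The consonants /g/, /w/, /l/, /g/, /m/ cannot be parsed into a legal (C)V syllable (no codas are permitted; onsets are limited to one consonant).
Epenthesis after each stranded consonant: /g/ → /gə/, /w/ → /wə/, /l/ → /lə/, /g/ → /gə/, /m/ → /mə/.

gəɹəuwəjʊləgəmə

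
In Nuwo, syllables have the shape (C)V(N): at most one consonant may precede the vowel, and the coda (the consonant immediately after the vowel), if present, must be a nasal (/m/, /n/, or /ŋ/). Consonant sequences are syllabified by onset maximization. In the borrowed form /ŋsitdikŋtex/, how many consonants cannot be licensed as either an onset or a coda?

5

The consonants /ŋ/, /t/, /k/, /ŋ/, /x/ cannot be parsed into a legal (C)V(N) syllable (only a nasal (/m/, /n/, or /ŋ/) is licensed in coda position; onsets are limited to one consonant).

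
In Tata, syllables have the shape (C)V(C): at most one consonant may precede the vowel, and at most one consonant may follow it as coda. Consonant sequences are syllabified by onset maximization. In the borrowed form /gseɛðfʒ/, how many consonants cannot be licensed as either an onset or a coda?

The consonants /g/, /f/, /ʒ/ cannot be parsed into a legal (C)V(C) syllable (at most one coda consonant is licensed; onsets are limited to one consonant).

3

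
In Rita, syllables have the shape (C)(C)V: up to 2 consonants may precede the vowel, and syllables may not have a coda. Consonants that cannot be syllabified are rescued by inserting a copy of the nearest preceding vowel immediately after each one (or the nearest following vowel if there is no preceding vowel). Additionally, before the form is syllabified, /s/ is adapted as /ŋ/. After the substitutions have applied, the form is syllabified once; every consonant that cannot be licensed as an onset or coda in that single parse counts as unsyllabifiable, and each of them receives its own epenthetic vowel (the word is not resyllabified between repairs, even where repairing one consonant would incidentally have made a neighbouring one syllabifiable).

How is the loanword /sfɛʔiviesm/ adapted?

ŋfɛʔivieŋeme

Substitution: /s/ → /ŋ/, giving /ŋfɛʔivieŋm/.
Syllabifying with onset maximization leaves /ŋ/, /m/ stranded (no codas are permitted; onsets may contain at most 2 consonants).
Each unlicensed consonant becomes the onset of a new syllable: /ŋ/ → /ŋe/, /m/ → /me/.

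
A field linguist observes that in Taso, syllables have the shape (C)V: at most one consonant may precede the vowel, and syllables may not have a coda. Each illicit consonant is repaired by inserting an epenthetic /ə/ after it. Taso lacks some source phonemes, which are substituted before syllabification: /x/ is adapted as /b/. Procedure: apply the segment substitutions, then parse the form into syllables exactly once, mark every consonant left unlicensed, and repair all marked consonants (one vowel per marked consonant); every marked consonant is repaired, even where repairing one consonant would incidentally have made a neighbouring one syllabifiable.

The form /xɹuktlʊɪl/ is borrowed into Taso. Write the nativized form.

Substitution: /x/ → /b/, giving /bɹuktlʊɪl/.
Under (C)V, the unsyllabifiable consonants are /b/, /k/, /t/, /l/ (no codas are permitted; onsets are limited to one consonant).
Inserting the epenthetic vowel yields /b/ → /bə/, /k/ → /kə/, /t/ → /tə/, /l/ → /lə/.

bəɹukətəlʊɪlə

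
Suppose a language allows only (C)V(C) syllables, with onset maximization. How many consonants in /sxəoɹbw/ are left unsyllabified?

3

Under (C)V(C), the unsyllabifiable consonants are /s/, /b/, /w/ (at most one coda consonant is licensed; onsets are limited to one consonant).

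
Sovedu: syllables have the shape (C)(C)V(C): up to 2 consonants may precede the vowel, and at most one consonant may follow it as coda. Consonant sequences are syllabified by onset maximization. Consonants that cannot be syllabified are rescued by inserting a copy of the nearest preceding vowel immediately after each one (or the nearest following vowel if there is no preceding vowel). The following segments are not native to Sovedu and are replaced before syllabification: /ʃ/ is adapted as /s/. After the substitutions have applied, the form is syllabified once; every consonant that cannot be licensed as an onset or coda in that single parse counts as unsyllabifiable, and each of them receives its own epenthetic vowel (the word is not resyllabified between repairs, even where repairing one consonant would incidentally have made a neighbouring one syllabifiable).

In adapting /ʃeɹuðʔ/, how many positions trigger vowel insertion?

1

After substitution the input is /seɹuðʔ/.
The unsyllabifiable consonants are /ʔ/; each receives one epenthetic vowel.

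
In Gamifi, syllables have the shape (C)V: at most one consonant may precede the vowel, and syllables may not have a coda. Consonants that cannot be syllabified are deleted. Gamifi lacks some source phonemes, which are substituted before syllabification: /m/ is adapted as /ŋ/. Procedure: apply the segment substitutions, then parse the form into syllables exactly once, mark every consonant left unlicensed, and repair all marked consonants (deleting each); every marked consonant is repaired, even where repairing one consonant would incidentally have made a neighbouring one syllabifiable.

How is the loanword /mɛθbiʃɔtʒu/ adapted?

Substitution: /m/ → /ŋ/, giving /ŋɛθbiʃɔtʒu/.
Under (C)V, the unsyllabifiable consonants are /θ/, /t/ (no codas are permitted; onsets are limited to one consonant).
Deletion applies to /θ/, /t/.

ŋɛbiʃɔʒu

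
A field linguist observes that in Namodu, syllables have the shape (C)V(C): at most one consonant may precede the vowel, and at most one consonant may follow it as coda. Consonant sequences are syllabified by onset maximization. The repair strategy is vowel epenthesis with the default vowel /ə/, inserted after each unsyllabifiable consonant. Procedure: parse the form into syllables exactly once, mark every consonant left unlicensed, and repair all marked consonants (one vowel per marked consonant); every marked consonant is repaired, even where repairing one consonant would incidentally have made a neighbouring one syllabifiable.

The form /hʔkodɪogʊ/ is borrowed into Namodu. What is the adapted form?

həʔəkodɪogʊ

Syllabifying with onset maximization leaves /h/, /ʔ/ stranded (at most one coda consonant is licensed; onsets are limited to one consonant).
Epenthesis after each stranded consonant: /h/ → /hə/, /ʔ/ → /ʔə/.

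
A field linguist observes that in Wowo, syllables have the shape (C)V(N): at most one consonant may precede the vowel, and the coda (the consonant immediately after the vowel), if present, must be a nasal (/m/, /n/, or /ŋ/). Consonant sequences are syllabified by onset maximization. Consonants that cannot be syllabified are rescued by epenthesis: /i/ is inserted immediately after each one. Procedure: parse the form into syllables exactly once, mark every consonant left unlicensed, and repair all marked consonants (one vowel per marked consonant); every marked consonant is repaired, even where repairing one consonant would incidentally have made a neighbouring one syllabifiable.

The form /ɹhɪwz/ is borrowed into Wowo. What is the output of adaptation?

The consonants /ɹ/, /w/, /z/ cannot be parsed into a legal (C)V(N) syllable (only a nasal (/m/, /n/, or /ŋ/) is licensed in coda position; onsets are limited to one consonant).
Epenthesis after each stranded consonant: /ɹ/ → /ɹi/, /w/ → /wi/, /z/ → /zi/.

ɹihɪwizi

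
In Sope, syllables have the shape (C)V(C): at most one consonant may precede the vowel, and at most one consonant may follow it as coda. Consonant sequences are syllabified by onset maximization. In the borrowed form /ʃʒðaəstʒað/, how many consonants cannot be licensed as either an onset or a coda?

3

Syllabifying with onset maximization leaves /ʃ/, /ʒ/, /t/ stranded (at most one coda consonant is licensed; onsets are limited to one consonant).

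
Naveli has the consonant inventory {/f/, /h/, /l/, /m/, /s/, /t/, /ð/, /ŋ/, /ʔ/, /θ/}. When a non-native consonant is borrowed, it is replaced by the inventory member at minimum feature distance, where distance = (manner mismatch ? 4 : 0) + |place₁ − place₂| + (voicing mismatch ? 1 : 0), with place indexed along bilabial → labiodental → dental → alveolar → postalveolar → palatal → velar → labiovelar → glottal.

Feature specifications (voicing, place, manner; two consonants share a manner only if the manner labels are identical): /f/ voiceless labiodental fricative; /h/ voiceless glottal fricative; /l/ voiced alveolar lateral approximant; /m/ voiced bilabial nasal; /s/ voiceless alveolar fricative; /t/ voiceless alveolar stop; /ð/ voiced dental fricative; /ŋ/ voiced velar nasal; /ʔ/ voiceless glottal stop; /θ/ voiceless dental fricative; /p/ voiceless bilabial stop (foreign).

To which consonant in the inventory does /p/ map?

t

/t/ is closest: same manner (stop), place distance 3 (bilabial→alveolar), same voicing; total 3. Next closest is /f/ at distance 5.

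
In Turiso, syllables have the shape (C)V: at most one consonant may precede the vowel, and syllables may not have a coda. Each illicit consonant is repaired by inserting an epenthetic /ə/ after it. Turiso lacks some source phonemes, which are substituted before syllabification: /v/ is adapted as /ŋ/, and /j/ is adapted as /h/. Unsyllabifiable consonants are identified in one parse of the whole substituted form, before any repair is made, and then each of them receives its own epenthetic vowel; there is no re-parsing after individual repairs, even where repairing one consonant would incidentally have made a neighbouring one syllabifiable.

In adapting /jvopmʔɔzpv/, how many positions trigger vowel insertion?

6

After substitution the input is /hŋopmʔɔzpŋ/.
The unsyllabifiable consonants are /h/, /p/, /m/, /z/, /p/, /ŋ/; each receives one epenthetic vowel.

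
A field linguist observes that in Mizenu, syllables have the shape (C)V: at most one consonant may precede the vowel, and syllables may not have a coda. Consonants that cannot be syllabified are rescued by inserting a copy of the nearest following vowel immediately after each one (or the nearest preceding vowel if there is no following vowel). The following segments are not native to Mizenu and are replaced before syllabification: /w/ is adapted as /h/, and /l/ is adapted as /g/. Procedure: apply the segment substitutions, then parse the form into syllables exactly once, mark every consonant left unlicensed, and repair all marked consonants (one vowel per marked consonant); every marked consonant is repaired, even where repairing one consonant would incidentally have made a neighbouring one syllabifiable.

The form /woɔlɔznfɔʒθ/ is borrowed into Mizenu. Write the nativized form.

hoɔgɔzɔnɔfɔʒɔθɔ

Substitution: /w/ → /h/, /l/ → /g/, giving /hoɔgɔznfɔʒθ/.
The consonants /z/, /n/, /ʒ/, /θ/ cannot be parsed into a legal (C)V syllable (no codas are permitted; onsets are limited to one consonant).
Inserting the epenthetic vowel yields /z/ → /zɔ/, /n/ → /nɔ/, /ʒ/ → /ʒɔ/, /θ/ → /θɔ/.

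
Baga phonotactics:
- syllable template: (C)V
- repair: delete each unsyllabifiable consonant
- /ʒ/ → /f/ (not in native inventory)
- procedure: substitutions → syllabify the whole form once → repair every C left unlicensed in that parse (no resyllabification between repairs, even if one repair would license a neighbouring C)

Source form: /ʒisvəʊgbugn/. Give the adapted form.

Substitution: /ʒ/ → /f/, giving /fisvəʊgbugn/.
The consonants /s/, /g/, /g/, /n/ cannot be parsed into a legal (C)V syllable (no codas are permitted; onsets are limited to one consonant).
Each unlicensed consonant is deleted: /s/, /g/, /g/, /n/.

fivəʊbu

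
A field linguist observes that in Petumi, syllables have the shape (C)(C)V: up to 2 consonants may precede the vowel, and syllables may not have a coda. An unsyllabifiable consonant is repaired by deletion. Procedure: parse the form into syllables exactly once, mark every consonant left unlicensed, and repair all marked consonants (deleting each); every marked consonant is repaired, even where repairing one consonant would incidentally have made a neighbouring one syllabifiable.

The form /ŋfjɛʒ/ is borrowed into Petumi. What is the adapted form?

Syllabifying with onset maximization leaves /ŋ/, /ʒ/ stranded (no codas are permitted; onsets may contain at most 2 consonants).
Deleting the stranded consonants removes /ŋ/, /ʒ/.

fjɛ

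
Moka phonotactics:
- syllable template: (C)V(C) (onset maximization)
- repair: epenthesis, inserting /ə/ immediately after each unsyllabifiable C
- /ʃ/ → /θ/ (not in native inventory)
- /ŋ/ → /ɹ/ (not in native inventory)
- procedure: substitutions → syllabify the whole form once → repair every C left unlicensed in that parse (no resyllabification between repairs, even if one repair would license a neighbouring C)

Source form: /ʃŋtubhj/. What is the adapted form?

Substitution: /ʃ/ → /θ/, /ŋ/ → /ɹ/, giving /θɹtubhj/.
Under (C)V(C), the unsyllabifiable consonants are /θ/, /ɹ/, /h/, /j/ (at most one coda consonant is licensed; onsets are limited to one consonant).
Each unlicensed consonant becomes the onset of a new syllable: /θ/ → /θə/, /ɹ/ → /ɹə/, /h/ → /hə/, /j/ → /jə/.

θəɹətubhəjə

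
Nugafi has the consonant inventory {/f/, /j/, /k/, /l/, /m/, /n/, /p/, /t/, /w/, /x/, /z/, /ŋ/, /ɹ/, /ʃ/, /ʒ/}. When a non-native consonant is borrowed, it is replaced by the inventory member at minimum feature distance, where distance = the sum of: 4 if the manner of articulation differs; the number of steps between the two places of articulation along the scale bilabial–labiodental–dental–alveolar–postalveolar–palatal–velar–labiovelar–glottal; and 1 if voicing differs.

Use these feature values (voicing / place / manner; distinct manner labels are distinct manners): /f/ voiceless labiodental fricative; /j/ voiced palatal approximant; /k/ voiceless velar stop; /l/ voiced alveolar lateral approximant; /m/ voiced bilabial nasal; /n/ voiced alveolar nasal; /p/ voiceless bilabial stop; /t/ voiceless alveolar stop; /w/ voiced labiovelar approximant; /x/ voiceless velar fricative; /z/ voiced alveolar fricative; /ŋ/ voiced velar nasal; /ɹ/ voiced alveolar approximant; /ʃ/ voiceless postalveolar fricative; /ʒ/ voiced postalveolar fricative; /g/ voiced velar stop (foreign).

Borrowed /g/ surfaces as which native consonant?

k

/k/ is closest: same manner (stop), place distance 0 (velar→velar), voicing differs (+1); total 1. Next closest is /t/ at distance 4.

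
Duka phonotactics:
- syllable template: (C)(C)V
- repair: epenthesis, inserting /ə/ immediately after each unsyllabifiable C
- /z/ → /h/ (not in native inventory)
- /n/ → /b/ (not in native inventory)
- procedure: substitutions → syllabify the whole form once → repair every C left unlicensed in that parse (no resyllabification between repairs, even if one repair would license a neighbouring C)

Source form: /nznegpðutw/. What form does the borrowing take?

bəhbegəpðutəwə

Substitution: /n/ → /b/, /z/ → /h/, giving /bhbegpðutw/.
Syllabifying with onset maximization leaves /b/, /g/, /t/, /w/ stranded (no codas are permitted; onsets may contain at most 2 consonants).
Each unlicensed consonant becomes the onset of a new syllable: /b/ → /bə/, /g/ → /gə/, /t/ → /tə/, /w/ → /wə/.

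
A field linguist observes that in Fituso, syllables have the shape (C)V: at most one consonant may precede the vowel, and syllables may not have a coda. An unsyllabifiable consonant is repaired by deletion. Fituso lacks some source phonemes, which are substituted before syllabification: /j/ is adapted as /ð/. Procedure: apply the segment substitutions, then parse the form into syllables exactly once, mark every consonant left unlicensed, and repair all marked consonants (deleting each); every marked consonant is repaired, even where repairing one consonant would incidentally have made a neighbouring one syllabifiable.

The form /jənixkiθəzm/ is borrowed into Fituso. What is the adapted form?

Substitution: /j/ → /ð/, giving /ðənixkiθəzm/.
Under (C)V, the unsyllabifiable consonants are /x/, /z/, /m/ (no codas are permitted; onsets are limited to one consonant).
Each unlicensed consonant is deleted: /x/, /z/, /m/.

ðənikiθə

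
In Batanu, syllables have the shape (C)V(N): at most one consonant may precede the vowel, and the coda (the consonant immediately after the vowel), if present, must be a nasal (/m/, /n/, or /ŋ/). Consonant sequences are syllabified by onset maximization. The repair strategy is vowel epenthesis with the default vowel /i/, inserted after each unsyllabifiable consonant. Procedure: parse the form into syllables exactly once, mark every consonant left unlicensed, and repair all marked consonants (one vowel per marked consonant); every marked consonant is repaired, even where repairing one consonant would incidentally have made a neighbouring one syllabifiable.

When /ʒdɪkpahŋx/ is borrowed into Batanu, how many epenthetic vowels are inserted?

The unsyllabifiable consonants are /ʒ/, /k/, /h/, /ŋ/, /x/; each receives one epenthetic vowel.

5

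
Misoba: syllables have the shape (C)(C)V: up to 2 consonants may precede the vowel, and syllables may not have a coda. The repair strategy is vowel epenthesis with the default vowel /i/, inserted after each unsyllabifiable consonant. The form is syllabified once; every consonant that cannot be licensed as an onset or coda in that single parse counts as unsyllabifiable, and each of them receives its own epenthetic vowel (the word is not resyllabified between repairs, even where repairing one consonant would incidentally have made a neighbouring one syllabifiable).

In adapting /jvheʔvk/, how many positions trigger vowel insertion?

The unsyllabifiable consonants are /j/, /ʔ/, /v/, /k/; each receives one epenthetic vowel.

4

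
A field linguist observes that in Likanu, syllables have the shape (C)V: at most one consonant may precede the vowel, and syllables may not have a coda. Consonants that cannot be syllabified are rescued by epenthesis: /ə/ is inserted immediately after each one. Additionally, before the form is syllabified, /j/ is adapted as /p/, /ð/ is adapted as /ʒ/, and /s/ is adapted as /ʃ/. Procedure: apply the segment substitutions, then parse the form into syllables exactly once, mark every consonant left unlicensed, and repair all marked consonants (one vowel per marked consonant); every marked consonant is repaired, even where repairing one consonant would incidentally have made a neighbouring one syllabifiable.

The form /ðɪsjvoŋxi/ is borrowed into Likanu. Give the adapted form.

Substitution: /ð/ → /ʒ/, /s/ → /ʃ/, /j/ → /p/, giving /ʒɪʃpvoŋxi/.
The consonants /ʃ/, /p/, /ŋ/ cannot be parsed into a legal (C)V syllable (no codas are permitted; onsets are limited to one consonant).
Each unlicensed consonant becomes the onset of a new syllable: /ʃ/ → /ʃə/, /p/ → /pə/, /ŋ/ → /ŋə/.

ʒɪʃəpəvoŋəxi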